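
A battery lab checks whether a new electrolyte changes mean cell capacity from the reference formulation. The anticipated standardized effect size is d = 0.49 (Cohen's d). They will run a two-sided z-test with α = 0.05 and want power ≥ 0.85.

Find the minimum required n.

Set Φ(δ − 1.960) = 0.85; then δ − 1.960 = Φ⁻¹(0.85) = 1.036, giving δ = 2.996.
(The Φ(−δ − z_{α/2}) term is vanishingly small for δ > 0 and is dropped in the standard sample-size formula.)
δ = d·√n ⇒ n = (δ/d)² = (2.996 / 0.49)² = 37.39.
Round up to the next whole unit.

n = 38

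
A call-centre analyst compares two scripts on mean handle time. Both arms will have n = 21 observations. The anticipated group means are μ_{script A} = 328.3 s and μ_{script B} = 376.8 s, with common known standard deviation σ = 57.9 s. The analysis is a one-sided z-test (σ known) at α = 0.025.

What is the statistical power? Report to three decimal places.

Standardized effect: d = |μ_{script A} − μ_{script B}| / σ = |328.3 − 376.8| / 57.9 = 0.8377
Noncentrality parameter: δ = d·√(n/2) = 0.8377 × √(21/2) = 2.7143
One-sided α = 0.025 → critical value z_{0.025} = 1.960.
Power = P(Z > 1.960 − δ) = Φ(0.754) = 0.7747.

Power ≈ 0.775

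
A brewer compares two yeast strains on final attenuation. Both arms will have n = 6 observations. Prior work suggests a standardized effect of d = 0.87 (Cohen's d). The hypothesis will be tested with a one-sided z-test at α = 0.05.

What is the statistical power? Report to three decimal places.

Noncentrality parameter: δ = d·√(n/2) = 0.87 × √(6/2) = 1.5069
One-sided α = 0.05 → critical value z_{0.05} = 1.645.
Power = P(Z > 1.645 − δ) = Φ(-0.138) = 0.4451.

Power ≈ 0.445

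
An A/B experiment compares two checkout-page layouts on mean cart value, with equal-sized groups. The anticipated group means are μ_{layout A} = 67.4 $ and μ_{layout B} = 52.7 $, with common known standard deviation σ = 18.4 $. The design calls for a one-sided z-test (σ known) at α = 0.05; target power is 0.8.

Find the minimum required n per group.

n = 20 per group

Standardized effect: d = |μ_{layout A} − μ_{layout B}| / σ = |67.4 − 52.7| / 18.4 = 0.7989
Set Φ(δ − 1.645) = 0.8; then δ − 1.645 = Φ⁻¹(0.8) = 0.842, giving δ = 2.486.
δ = d·√(n/2) ⇒ n = 2(δ/d)² = 2 × (2.486 / 0.7989)² = 19.37.
Rounding up, n = 20 per group.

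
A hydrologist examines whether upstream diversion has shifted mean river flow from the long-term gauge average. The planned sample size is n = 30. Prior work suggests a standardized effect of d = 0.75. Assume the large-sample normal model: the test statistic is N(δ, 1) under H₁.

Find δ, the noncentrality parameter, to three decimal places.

δ = d·√n = 0.75 × √30 = 4.1079

δ ≈ 4.108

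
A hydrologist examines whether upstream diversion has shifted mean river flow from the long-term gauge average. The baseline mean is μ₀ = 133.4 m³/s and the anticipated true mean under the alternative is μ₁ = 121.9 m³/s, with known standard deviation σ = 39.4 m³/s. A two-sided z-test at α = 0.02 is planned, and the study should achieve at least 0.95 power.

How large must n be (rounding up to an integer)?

Standardized effect: d = |μ₁ − μ₀| / σ = |121.9 − 133.4| / 39.4 = 0.2919
For power 0.95 need Φ(δ − z_{0.01}) = 0.95, so δ = z_{0.01} + z_{0.05} = 2.326 + 1.645 = 3.971.
(The Φ(−δ − z_{α/2}) term is vanishingly small for δ > 0 and is dropped in the standard sample-size formula.)
δ = d·√n ⇒ n = (δ/d)² = (3.971 / 0.2919)² = 185.11.
Round up to the next whole unit.

n = 186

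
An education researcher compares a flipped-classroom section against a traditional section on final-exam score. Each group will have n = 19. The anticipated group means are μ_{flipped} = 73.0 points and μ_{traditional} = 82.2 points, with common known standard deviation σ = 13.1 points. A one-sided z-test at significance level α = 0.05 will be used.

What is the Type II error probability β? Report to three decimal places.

β ≈ 0.302

Standardized effect: d = |μ_{flipped} − μ_{traditional}| / σ = |73.0 − 82.2| / 13.1 = 0.7023
Noncentrality parameter: δ = d·√(n/2) = 0.7023 × √(19/2) = 2.1646
One-sided α = 0.05 → critical value z_{0.05} = 1.645.
Power = Φ(δ − 1.645) = Φ(0.520) = 0.6984.
Type II error: β = 1 − power = 1 − 0.6984 = 0.3016.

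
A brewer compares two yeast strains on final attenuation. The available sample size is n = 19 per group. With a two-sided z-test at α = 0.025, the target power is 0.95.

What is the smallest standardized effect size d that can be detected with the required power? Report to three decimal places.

d ≈ 1.261

Required noncentrality: δ = z_{0.0125} + z_{0.05} = 2.241 + 1.645 = 3.886.
(Lower-tail contribution to power is negligible for δ > 0.)
δ = d·√(n/2) ⇒ d = δ/√(n/2) = 3.886/√(19/2) = 1.2609.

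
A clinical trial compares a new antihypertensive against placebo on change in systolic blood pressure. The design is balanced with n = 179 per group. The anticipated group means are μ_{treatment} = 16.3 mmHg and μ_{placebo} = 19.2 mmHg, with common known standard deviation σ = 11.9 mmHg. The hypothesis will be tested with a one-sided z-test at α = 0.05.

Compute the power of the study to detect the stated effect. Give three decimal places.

Standardized effect: d = |μ_{treatment} − μ_{placebo}| / σ = |16.3 − 19.2| / 11.9 = 0.2437
Noncentrality parameter: δ = d·√(n/2) = 0.2437 × √(179/2) = 2.3055
Critical value for a one-sided test at α = 0.05: z_α = 1.645.
Power = P(Z > 1.645 − δ) = Φ(0.661) = 0.7456.

Power ≈ 0.746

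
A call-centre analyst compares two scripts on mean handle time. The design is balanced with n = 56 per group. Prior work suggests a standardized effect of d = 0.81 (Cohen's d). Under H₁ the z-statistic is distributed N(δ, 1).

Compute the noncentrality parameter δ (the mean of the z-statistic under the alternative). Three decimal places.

The noncentrality parameter scales effect size by the design's sample-size factor: δ = d·√(n/2) = 0.81 × √(56/2) = 4.2861

δ ≈ 4.286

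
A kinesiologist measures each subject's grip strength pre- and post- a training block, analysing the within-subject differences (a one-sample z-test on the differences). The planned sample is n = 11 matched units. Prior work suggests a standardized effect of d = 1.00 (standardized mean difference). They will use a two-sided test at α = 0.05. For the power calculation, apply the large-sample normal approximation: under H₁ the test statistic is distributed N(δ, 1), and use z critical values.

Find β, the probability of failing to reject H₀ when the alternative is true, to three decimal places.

Noncentrality parameter: δ = d·√n = 1.00 × √11 = 3.3166
Two-sided α = 0.05 → critical value z_{0.025} = 1.960.
Power = Φ(δ − 1.960) + Φ(−δ − 1.960) = Φ(1.357) + Φ(-5.277) = 0.9126 + 0.0000 = 0.9126.
Type II error: β = 1 − power = 1 − 0.9126 = 0.0874.

β ≈ 0.087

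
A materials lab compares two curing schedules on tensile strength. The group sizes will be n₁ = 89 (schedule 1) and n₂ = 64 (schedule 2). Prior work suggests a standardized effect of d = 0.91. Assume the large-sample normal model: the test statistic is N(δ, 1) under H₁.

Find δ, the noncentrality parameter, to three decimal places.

The noncentrality parameter scales effect size by the design's sample-size factor: δ = d / √(1/n₁ + 1/n₂) = 0.91 / √(1/89 + 1/64) = 5.5524

δ ≈ 5.552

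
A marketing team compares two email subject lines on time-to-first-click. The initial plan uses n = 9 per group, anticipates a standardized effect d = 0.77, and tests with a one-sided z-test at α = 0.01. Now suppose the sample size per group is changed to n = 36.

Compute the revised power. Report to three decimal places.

With n = 36 per group: δ = d·√(n/2) = 0.77 × √(36/2) = 3.2668. Critical value z_{0.01} = 2.326.
Revised power = P(Z > 2.326 − δ) = Φ(0.940) = 0.8265.

Power ≈ 0.827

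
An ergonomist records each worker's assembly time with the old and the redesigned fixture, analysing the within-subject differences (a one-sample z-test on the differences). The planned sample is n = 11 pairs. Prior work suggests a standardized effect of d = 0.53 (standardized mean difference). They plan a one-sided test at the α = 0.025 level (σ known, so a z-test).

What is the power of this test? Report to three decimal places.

Noncentrality parameter: δ = d·√n = 0.53 × √11 = 1.7578
Critical value for a one-sided test at α = 0.025: z_α = 1.960.
Power = P(Z > 1.960 − δ) = Φ(-0.202) = 0.4199.

Power ≈ 0.420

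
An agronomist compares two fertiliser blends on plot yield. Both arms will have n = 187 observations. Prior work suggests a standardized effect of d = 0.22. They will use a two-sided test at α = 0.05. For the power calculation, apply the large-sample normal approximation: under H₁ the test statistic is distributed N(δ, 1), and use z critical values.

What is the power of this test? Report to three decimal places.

Noncentrality parameter: δ = d·√(n/2) = 0.22 × √(187/2) = 2.1273
Critical value for a two-sided test at α = 0.05: z_{α/2} = 1.960.
Power = Φ(δ − 1.960) + Φ(−δ − 1.960) = Φ(0.167) + Φ(-4.087) = 0.5664 + 0.0000 = 0.5665.

Power ≈ 0.566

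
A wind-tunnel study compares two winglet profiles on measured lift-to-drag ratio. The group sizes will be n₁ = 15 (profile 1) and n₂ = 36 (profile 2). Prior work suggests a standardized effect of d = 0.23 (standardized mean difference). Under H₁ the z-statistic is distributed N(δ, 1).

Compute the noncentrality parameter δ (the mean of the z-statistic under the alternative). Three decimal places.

The noncentrality parameter scales effect size by the design's sample-size factor: δ = d / √(1/n₁ + 1/n₂) = 0.23 / √(1/15 + 1/36) = 0.7484

δ ≈ 0.748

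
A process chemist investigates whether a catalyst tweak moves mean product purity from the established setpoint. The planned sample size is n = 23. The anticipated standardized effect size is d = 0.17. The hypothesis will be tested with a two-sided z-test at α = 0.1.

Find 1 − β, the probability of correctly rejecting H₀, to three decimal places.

Noncentrality parameter: δ = d·√n = 0.17 × √23 = 0.8153
Two-sided α = 0.1 → critical value z_{0.05} = 1.645.
Power = Φ(δ − 1.645) + Φ(−δ − 1.645) = Φ(-0.830) + Φ(-2.460) = 0.2034 + 0.0069 = 0.2103.

Power ≈ 0.210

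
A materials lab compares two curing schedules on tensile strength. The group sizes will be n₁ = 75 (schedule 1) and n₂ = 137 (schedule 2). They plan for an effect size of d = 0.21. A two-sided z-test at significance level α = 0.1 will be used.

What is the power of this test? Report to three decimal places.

Power ≈ 0.428

Noncentrality parameter: δ = d / √(1/n₁ + 1/n₂) = 0.21 / √(1/75 + 1/137) = 1.4620
Two-sided α = 0.1 → critical value z_{0.05} = 1.645.
Power = Φ(δ − 1.645) + Φ(−δ − 1.645) = Φ(-0.183) + Φ(-3.107) = 0.4274 + 0.0009 = 0.4284.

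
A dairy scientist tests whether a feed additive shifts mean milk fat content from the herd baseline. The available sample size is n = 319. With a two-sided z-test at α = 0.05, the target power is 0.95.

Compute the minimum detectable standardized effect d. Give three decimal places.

Required noncentrality: δ = z_{0.025} + z_{0.05} = 1.960 + 1.645 = 3.605.
(Lower-tail contribution to power is negligible for δ > 0.)
δ = d·√n ⇒ d = δ/√n = 3.605/√319 = 0.2018.

d ≈ 0.202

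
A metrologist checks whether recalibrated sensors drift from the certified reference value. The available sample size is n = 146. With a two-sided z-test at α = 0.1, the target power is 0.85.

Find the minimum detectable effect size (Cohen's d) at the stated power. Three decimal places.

d ≈ 0.222

Need Φ(δ − 1.645) = 0.85, so δ = 1.645 + 1.036 = 2.681.
(The second rejection-region term Φ(−δ − z_{α/2}) is negligible and dropped.)
δ = d·√n ⇒ d = δ/√n = 2.681/√146 = 0.2219.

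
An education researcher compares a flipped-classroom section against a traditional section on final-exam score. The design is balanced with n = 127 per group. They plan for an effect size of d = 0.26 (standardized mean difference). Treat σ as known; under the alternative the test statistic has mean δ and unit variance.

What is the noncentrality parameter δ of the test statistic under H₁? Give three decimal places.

The noncentrality parameter scales effect size by the design's sample-size factor: δ = d·√(n/2) = 0.26 × √(127/2) = 2.0719

δ ≈ 2.072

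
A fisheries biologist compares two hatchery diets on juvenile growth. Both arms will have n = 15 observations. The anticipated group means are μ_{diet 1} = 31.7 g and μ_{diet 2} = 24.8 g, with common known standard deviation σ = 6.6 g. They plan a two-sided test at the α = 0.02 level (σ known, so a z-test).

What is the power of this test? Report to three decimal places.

Power ≈ 0.704

Standardized effect: d = |μ_{diet 1} − μ_{diet 2}| / σ = |31.7 − 24.8| / 6.6 = 1.0455
Noncentrality parameter: δ = d·√(n/2) = 1.0455 × √(15/2) = 2.8631
Two-sided α = 0.02 → critical value z_{0.01} = 2.326.
Power = Φ(δ − 2.326) + Φ(−δ − 2.326) = Φ(0.537) + Φ(-5.189) = 0.7043 + 0.0000 = 0.7043.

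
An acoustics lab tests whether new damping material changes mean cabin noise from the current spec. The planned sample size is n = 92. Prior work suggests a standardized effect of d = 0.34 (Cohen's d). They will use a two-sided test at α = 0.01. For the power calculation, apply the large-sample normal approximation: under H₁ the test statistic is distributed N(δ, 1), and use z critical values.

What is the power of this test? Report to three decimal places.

Noncentrality parameter: δ = d·√n = 0.34 × √92 = 3.2612
Two-sided α = 0.01 → critical value z_{0.005} = 2.576.
Power = Φ(δ − 2.576) + Φ(−δ − 2.576) = Φ(0.685) + Φ(-5.837) = 0.7534 + 0.0000 = 0.7534.

Power ≈ 0.753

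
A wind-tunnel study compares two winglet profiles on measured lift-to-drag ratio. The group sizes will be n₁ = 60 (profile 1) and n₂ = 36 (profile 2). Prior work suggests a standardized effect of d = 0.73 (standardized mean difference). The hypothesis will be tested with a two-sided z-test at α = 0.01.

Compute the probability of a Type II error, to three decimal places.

Noncentrality parameter: δ = d / √(1/n₁ + 1/n₂) = 0.73 / √(1/60 + 1/36) = 3.4627
Two-sided α = 0.01 → critical value z_{0.005} = 2.576.
Power = Φ(δ − 2.576) + Φ(−δ − 2.576) = Φ(0.887) + Φ(-6.039) = 0.8124 + 0.0000 = 0.8124.
Type II error: β = 1 − power = 1 − 0.8124 = 0.1876.

β ≈ 0.188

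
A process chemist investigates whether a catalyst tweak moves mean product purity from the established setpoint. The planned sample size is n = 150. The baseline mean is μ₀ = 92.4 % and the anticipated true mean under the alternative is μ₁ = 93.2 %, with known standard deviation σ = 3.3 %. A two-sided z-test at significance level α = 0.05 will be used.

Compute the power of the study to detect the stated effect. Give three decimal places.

Standardized effect: d = |μ₁ − μ₀| / σ = |93.2 − 92.4| / 3.3 = 0.2424
Noncentrality parameter: δ = d·√n = 0.2424 × √150 = 2.9691
Two-sided α = 0.05 → critical value z_{0.025} = 1.960.
Power = Φ(δ − 1.960) + Φ(−δ − 1.960) = Φ(1.009) + Φ(-4.929) = 0.8435 + 0.0000 = 0.8435.

Power ≈ 0.844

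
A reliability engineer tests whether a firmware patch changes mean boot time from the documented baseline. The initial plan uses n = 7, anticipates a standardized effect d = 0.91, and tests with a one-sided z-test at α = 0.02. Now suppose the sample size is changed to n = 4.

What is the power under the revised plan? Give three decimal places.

With n = 4: δ = d·√n = 0.91 × √4 = 1.8200. Critical value z_{0.02} = 2.054.
Revised power = P(Z > 2.054 − δ) = Φ(-0.234) = 0.4076.

Power ≈ 0.408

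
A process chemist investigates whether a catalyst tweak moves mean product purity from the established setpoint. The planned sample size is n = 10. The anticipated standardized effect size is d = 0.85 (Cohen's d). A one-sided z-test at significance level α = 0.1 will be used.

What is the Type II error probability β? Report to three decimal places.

β ≈ 0.080

Noncentrality parameter: δ = d·√n = 0.85 × √10 = 2.6879
One-sided α = 0.1 → critical value z_{0.1} = 1.282.
Power = P(Z > 1.282 − δ) = Φ(1.406) = 0.9202.
Type II error: β = 1 − power = 1 − 0.9202 = 0.0798.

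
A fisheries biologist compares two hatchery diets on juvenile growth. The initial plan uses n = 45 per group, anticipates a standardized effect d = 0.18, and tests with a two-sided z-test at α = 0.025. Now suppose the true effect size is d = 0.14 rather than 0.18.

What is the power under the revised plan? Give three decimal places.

With d = 0.14: δ = d·√(n/2) = 0.14 × √(45/2) = 0.6641. Critical value z_{0.0125} = 2.241.
Revised power = Φ(δ − 2.241) + Φ(−δ − 2.241) = Φ(-1.577) + Φ(-2.905) = 0.0574 + 0.0018 = 0.0592.

Power ≈ 0.059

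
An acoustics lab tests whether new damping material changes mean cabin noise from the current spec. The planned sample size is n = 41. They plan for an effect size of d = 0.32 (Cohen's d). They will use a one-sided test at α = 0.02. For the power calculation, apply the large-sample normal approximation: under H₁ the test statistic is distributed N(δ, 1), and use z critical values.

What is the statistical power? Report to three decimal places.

Noncentrality parameter: δ = d·√n = 0.32 × √41 = 2.0490
One-sided α = 0.02 → critical value z_{0.02} = 2.054.
Power = P(Z > 2.054 − δ) = Φ(-0.005) = 0.4981.

Power ≈ 0.498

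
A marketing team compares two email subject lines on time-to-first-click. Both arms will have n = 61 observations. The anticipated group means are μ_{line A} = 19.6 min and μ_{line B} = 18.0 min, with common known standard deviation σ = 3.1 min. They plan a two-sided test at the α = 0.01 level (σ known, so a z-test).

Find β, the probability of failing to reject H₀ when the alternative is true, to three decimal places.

Standardized effect: d = |μ_{line A} − μ_{line B}| / σ = |19.6 − 18.0| / 3.1 = 0.5161
Noncentrality parameter: δ = d·√(n/2) = 0.5161 × √(61/2) = 2.8504
Two-sided α = 0.01 → critical value z_{0.005} = 2.576.
Power = Φ(δ − 2.576) + Φ(−δ − 2.576) = Φ(0.275) + Φ(-5.426) = 0.6082 + 0.0000 = 0.6082.
Type II error: β = 1 − power = 1 − 0.6082 = 0.3918.

β ≈ 0.392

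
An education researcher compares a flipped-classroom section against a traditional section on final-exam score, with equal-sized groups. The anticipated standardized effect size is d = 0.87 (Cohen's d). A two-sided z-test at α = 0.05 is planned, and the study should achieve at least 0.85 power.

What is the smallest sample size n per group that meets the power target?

n = 24 per group

Set Φ(δ − 1.960) = 0.85; then δ − 1.960 = Φ⁻¹(0.85) = 1.036, giving δ = 2.996.
(Ignoring the negligible lower-tail rejection probability gives the usual closed-form inversion.)
δ = d·√(n/2) ⇒ n = 2(δ/d)² = 2 × (2.996 / 0.87)² = 23.72.
Rounding up, n = 24 per group.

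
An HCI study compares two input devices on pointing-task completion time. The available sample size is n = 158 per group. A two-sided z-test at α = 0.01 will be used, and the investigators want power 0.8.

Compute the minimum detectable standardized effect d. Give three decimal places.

d ≈ 0.384

Need Φ(δ − 2.576) = 0.8, so δ = 2.576 + 0.842 = 3.417.
(Lower-tail contribution to power is negligible for δ > 0.)
δ = d·√(n/2) ⇒ d = δ/√(n/2) = 3.417/√(158/2) = 0.3845.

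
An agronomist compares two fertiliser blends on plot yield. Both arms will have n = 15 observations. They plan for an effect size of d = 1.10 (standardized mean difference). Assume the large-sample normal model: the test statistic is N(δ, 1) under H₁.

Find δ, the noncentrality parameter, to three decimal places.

δ ≈ 3.012

δ = d·√(n/2) = 1.10 × √(15/2) = 3.0125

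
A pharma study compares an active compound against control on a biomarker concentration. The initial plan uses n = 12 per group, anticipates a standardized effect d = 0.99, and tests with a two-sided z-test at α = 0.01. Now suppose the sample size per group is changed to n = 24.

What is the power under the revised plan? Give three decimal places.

With n = 24 per group: δ = d·√(n/2) = 0.99 × √(24/2) = 3.4295. Critical value z_{0.005} = 2.576.
Revised power = Φ(δ − 2.576) + Φ(−δ − 2.576) = Φ(0.854) + Φ(-6.005) = 0.8033 + 0.0000 = 0.8033.

Power ≈ 0.803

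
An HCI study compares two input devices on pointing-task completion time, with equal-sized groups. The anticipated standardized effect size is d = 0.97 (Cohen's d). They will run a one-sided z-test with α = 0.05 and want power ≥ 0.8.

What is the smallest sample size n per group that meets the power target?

n = 14 per group

Set Φ(δ − 1.645) = 0.8; then δ − 1.645 = Φ⁻¹(0.8) = 0.842, giving δ = 2.486.
δ = d·√(n/2) ⇒ n = 2(δ/d)² = 2 × (2.486 / 0.97)² = 13.14.
Round up to the next whole unit.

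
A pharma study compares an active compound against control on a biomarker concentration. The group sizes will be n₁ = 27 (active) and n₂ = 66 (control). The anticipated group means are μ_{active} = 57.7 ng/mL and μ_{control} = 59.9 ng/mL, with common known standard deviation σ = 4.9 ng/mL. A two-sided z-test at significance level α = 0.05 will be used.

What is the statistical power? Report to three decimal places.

Power ≈ 0.502

Standardized effect: d = |μ_{active} − μ_{control}| / σ = |57.7 − 59.9| / 4.9 = 0.4490
Noncentrality parameter: λ = d / √(1/n₁ + 1/n₂) = 0.4490 / √(1/27 + 1/66) = 1.9653
Critical value for a two-sided test at α = 0.05: z_{α/2} = 1.960.
Power = Φ(λ − 1.960) + Φ(−λ − 1.960) = Φ(0.005) + Φ(-3.925) = 0.5021 + 0.0000 = 0.5022.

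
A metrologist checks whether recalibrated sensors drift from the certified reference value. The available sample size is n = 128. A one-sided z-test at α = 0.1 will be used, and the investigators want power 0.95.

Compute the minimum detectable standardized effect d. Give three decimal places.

d ≈ 0.259

Required noncentrality: δ = z_{0.1} + z_{0.05} = 1.282 + 1.645 = 2.926.
δ = d·√n ⇒ d = δ/√n = 2.926/√128 = 0.2587.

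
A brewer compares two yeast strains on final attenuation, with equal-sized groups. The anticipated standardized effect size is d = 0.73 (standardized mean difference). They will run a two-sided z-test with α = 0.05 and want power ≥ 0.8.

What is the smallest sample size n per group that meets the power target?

n = 30 per group

Set Φ(δ − 1.960) = 0.8; then δ − 1.960 = Φ⁻¹(0.8) = 0.842, giving δ = 2.802.
(For δ > 0 the lower-tail rejection region contributes negligibly to power, so the one-term inversion is standard.)
δ = d·√(n/2) ⇒ n = 2(δ/d)² = 2 × (2.802 / 0.73)² = 29.46.
Round up to the next whole unit.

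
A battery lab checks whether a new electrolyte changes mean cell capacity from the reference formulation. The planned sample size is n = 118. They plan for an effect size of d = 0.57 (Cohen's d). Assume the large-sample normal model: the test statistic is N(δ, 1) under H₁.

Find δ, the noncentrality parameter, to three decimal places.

δ ≈ 6.192

The noncentrality parameter scales effect size by the design's sample-size factor: δ = d·√n = 0.57 × √118 = 6.1918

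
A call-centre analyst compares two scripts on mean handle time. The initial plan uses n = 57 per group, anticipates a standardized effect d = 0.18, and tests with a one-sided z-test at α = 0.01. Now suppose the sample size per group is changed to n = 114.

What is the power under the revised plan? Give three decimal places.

Power ≈ 0.167

With n = 114 per group: δ = d·√(n/2) = 0.18 × √(114/2) = 1.3590. Critical value z_{0.01} = 2.326.
Revised power = P(Z > 2.326 − δ) = Φ(-0.967) = 0.1667.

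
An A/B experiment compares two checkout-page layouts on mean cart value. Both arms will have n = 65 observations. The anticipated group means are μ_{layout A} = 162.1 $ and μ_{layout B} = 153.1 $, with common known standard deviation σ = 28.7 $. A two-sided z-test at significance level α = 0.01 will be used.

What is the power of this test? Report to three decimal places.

Standardized effect: d = |μ_{layout A} − μ_{layout B}| / σ = |162.1 − 153.1| / 28.7 = 0.3136
Noncentrality parameter: δ = d·√(n/2) = 0.3136 × √(65/2) = 1.7877
Two-sided α = 0.01 → critical value z_{0.005} = 2.576.
Power = Φ(δ − 2.576) + Φ(−δ − 2.576) = Φ(-0.788) + Φ(-4.364) = 0.2153 + 0.0000 = 0.2153.

Power ≈ 0.215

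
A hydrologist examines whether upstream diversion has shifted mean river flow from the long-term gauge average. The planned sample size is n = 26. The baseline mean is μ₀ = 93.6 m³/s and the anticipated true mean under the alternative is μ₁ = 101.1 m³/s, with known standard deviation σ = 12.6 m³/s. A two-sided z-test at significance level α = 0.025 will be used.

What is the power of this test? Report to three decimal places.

Power ≈ 0.786

Standardized effect: d = |μ₁ − μ₀| / σ = |101.1 − 93.6| / 12.6 = 0.5952
Noncentrality parameter: δ = d·√n = 0.5952 × √26 = 3.0351
Critical value for a two-sided test at α = 0.025: z_{α/2} = 2.241.
Power = Φ(δ − 2.241) + Φ(−δ − 2.241) = Φ(0.794) + Φ(-5.277) = 0.7863 + 0.0000 = 0.7863.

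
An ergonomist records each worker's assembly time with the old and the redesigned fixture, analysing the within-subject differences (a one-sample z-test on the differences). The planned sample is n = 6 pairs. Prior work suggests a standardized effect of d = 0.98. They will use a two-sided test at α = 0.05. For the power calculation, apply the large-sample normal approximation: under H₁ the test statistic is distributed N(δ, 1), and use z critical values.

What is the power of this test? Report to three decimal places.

Noncentrality parameter: δ = d·√n = 0.98 × √6 = 2.4005
Critical value for a two-sided test at α = 0.05: z_{α/2} = 1.960.
Power = Φ(δ − 1.960) + Φ(−δ − 1.960) = Φ(0.441) + Φ(-4.360) = 0.6702 + 0.0000 = 0.6702.

Power ≈ 0.670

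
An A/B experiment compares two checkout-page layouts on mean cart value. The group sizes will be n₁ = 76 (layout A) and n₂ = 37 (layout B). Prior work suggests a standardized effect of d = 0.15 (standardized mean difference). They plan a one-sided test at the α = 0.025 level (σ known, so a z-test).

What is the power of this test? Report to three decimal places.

Power ≈ 0.113

Noncentrality parameter: δ = d / √(1/n₁ + 1/n₂) = 0.15 / √(1/76 + 1/37) = 0.7483
One-sided α = 0.025 → critical value z_{0.025} = 1.960.
Power = P(Z > 1.960 − δ) = Φ(-1.212) = 0.1128.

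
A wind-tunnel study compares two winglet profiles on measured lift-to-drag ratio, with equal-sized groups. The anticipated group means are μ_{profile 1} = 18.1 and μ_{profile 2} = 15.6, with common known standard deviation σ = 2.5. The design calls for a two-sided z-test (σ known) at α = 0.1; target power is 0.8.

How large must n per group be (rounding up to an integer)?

Standardized effect: d = |μ_{profile 1} − μ_{profile 2}| / σ = |18.1 − 15.6| / 2.5 = 1.0000
For power 0.8 need Φ(δ − z_{0.05}) = 0.8, so δ = z_{0.05} + z_{0.20} = 1.645 + 0.842 = 2.486.
(Ignoring the negligible lower-tail rejection probability gives the usual closed-form inversion.)
δ = d·√(n/2) ⇒ n = 2(δ/d)² = 2 × (2.486 / 1.0000)² = 12.37.
Round up to the next whole unit.

n = 13 per group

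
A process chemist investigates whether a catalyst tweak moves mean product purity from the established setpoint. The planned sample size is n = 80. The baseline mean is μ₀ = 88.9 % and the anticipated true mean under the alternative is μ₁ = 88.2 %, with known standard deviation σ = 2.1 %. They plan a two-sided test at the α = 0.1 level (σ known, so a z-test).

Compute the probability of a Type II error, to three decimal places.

Standardized effect: d = |μ₁ − μ₀| / σ = |88.2 − 88.9| / 2.1 = 0.3333
Noncentrality parameter: λ = d·√n = 0.3333 × √80 = 2.9814
Critical value for a two-sided test at α = 0.1: z_{α/2} = 1.645.
Power = Φ(λ − 1.645) + Φ(−λ − 1.645) = Φ(1.337) + Φ(-4.626) = 0.9093 + 0.0000 = 0.9093.
Type II error: β = 1 − power = 1 − 0.9093 = 0.0907.

β ≈ 0.091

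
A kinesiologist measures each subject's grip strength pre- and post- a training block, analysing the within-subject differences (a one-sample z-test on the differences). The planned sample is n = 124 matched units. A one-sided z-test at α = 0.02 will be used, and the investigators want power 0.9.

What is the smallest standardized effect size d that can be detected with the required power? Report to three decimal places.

Required noncentrality: δ = z_{0.02} + z_{0.10} = 2.054 + 1.282 = 3.335.
δ = d·√n ⇒ d = δ/√n = 3.335/√124 = 0.2995.

d ≈ 0.300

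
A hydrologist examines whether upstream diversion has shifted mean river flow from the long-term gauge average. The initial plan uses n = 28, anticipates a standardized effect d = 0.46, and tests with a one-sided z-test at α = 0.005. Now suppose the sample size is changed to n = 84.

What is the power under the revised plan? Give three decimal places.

Power ≈ 0.950

With n = 84: δ = d·√n = 0.46 × √84 = 4.2160. Critical value z_{0.005} = 2.576.
Revised power = P(Z > 2.576 − δ) = Φ(1.640) = 0.9495.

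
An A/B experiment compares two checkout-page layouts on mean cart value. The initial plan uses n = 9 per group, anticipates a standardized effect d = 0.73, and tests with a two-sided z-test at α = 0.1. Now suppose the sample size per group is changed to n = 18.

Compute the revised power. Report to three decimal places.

With n = 18 per group: δ = d·√(n/2) = 0.73 × √(18/2) = 2.1900. Critical value z_{0.05} = 1.645.
Revised power = Φ(δ − 1.645) + Φ(−δ − 1.645) = Φ(0.545) + Φ(-3.835) = 0.7072 + 0.0001 = 0.7072.

Power ≈ 0.707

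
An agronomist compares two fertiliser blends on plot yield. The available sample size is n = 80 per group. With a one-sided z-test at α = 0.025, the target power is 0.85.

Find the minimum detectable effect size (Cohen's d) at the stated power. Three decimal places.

Need Φ(δ − 1.960) = 0.85, so δ = 1.960 + 1.036 = 2.996.
δ = d·√(n/2) ⇒ d = δ/√(n/2) = 2.996/√(80/2) = 0.4738.

d ≈ 0.474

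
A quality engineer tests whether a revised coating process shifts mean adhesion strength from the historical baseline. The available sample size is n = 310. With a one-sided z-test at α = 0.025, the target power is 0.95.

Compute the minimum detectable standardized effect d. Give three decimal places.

d ≈ 0.205

Need Φ(δ − 1.960) = 0.95, so δ = 1.960 + 1.645 = 3.605.
δ = d·√n ⇒ d = δ/√n = 3.605/√310 = 0.2047.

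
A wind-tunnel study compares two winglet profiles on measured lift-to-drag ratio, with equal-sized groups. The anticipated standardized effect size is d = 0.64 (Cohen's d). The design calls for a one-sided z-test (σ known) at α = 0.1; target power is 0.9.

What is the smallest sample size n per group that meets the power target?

For power 0.9 need Φ(δ − z_{0.1}) = 0.9, so δ = z_{0.1} + z_{0.10} = 1.282 + 1.282 = 2.563.
δ = d·√(n/2) ⇒ n = 2(δ/d)² = 2 × (2.563 / 0.64)² = 32.08.
Round up to the next whole unit.

n = 33 per group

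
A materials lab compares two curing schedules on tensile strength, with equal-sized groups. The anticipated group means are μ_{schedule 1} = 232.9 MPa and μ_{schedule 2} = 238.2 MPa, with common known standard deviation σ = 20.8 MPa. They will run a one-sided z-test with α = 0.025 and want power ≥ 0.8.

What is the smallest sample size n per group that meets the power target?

Standardized effect: d = |μ_{schedule 1} − μ_{schedule 2}| / σ = |232.9 − 238.2| / 20.8 = 0.2548
Set Φ(δ − 1.960) = 0.8; then δ − 1.960 = Φ⁻¹(0.8) = 0.842, giving δ = 2.802.
δ = d·√(n/2) ⇒ n = 2(δ/d)² = 2 × (2.802 / 0.2548)² = 241.78.
Round up to the next whole unit.

n = 242 per group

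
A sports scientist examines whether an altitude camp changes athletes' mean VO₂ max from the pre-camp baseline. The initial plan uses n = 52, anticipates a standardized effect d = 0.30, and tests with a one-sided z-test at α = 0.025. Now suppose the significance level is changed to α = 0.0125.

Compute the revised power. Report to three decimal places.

δ = d·√n = 0.30 × √52 = 2.1633 (unchanged). New critical value: z_{0.0125} = 2.241.
Revised power = P(Z > 2.241 − δ) = Φ(-0.078) = 0.4689.

Power ≈ 0.469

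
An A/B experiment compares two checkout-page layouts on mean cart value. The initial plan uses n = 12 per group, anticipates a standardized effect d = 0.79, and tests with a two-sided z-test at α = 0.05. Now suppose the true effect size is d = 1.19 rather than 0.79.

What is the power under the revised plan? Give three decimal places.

With d = 1.19: δ = d·√(n/2) = 1.19 × √(12/2) = 2.9149. Critical value z_{0.025} = 1.960.
Revised power = Φ(δ − 1.960) + Φ(−δ − 1.960) = Φ(0.955) + Φ(-4.875) = 0.8302 + 0.0000 = 0.8302.

Power ≈ 0.830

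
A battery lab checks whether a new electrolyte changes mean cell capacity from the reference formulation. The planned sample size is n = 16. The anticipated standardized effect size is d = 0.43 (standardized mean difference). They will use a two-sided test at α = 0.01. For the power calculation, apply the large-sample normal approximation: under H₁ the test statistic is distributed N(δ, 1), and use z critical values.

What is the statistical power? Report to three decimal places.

Power ≈ 0.196

Noncentrality parameter: δ = d·√n = 0.43 × √16 = 1.7200
Two-sided α = 0.01 → critical value z_{0.005} = 2.576.
Power = Φ(δ − 2.576) + Φ(−δ − 2.576) = Φ(-0.856) + Φ(-4.296) = 0.1960 + 0.0000 = 0.1961.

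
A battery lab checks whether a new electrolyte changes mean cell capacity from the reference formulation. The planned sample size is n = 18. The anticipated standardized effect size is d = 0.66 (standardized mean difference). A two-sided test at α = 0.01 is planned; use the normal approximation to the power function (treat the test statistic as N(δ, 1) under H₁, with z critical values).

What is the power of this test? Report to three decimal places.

Noncentrality parameter: δ = d·√n = 0.66 × √18 = 2.8001
Two-sided α = 0.01 → critical value z_{0.005} = 2.576.
Power = Φ(δ − 2.576) + Φ(−δ − 2.576) = Φ(0.224) + Φ(-5.376) = 0.5887 + 0.0000 = 0.5887.

Power ≈ 0.589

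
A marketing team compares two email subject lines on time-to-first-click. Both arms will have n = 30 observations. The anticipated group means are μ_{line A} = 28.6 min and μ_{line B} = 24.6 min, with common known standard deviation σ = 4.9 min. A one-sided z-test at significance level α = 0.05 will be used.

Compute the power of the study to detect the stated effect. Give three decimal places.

Power ≈ 0.935

Standardized effect: d = |μ_{line A} − μ_{line B}| / σ = |28.6 − 24.6| / 4.9 = 0.8163
Noncentrality parameter: δ = d·√(n/2) = 0.8163 × √(30/2) = 3.1616
Critical value for a one-sided test at α = 0.05: z_α = 1.645.
Power = P(Z > 1.645 − δ) = Φ(1.517) = 0.9353.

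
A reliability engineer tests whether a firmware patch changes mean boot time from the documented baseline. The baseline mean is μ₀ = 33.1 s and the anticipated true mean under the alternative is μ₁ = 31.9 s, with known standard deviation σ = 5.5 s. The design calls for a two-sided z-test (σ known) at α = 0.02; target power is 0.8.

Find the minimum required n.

Standardized effect: d = |μ₁ − μ₀| / σ = |31.9 − 33.1| / 5.5 = 0.2182
For power 0.8 need Φ(δ − z_{0.01}) = 0.8, so δ = z_{0.01} + z_{0.20} = 2.326 + 0.842 = 3.168.
(The Φ(−δ − z_{α/2}) term is vanishingly small for δ > 0 and is dropped in the standard sample-size formula.)
δ = d·√n ⇒ n = (δ/d)² = (3.168 / 0.2182)² = 210.83.
Rounding up, n = 211.

n = 211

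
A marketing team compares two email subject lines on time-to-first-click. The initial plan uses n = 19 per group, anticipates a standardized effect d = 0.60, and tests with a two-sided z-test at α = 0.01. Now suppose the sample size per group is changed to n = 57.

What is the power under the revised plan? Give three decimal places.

Power ≈ 0.735

With n = 57 per group: δ = d·√(n/2) = 0.60 × √(57/2) = 3.2031. Critical value z_{0.005} = 2.576.
Revised power = Φ(δ − 2.576) + Φ(−δ − 2.576) = Φ(0.627) + Φ(-5.779) = 0.7348 + 0.0000 = 0.7348.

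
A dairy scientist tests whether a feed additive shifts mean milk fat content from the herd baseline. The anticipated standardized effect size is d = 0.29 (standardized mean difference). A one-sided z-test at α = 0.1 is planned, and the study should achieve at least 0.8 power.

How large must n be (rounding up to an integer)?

n = 54

Set Φ(δ − 1.282) = 0.8; then δ − 1.282 = Φ⁻¹(0.8) = 0.842, giving δ = 2.123.
δ = d·√n ⇒ n = (δ/d)² = (2.123 / 0.29)² = 53.60.
Round up to the next whole unit.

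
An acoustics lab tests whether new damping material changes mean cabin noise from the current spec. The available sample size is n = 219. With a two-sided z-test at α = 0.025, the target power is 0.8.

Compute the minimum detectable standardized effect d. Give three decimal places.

Required noncentrality: δ = z_{0.0125} + z_{0.20} = 2.241 + 0.842 = 3.083.
(The second rejection-region term Φ(−δ − z_{α/2}) is negligible and dropped.)
δ = d·√n ⇒ d = δ/√n = 3.083/√219 = 0.2083.

d ≈ 0.208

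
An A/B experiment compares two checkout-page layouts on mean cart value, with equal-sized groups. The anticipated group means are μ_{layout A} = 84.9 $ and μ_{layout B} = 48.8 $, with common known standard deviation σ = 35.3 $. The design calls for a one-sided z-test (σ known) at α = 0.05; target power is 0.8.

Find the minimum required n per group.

Standardized effect: d = |μ_{layout A} − μ_{layout B}| / σ = |84.9 − 48.8| / 35.3 = 1.0227
For power 0.8 need Φ(δ − z_{0.05}) = 0.8, so δ = z_{0.05} + z_{0.20} = 1.645 + 0.842 = 2.486.
δ = d·√(n/2) ⇒ n = 2(δ/d)² = 2 × (2.486 / 1.0227)² = 11.82.
Rounding up, n = 12 per group.

n = 12 per group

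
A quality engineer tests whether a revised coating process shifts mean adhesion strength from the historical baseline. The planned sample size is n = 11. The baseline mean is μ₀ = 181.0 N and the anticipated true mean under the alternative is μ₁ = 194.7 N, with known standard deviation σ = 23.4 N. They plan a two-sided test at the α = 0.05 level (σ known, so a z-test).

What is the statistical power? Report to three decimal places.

Power ≈ 0.493

Standardized effect: d = |μ₁ − μ₀| / σ = |194.7 − 181.0| / 23.4 = 0.5855
Noncentrality parameter: δ = d·√n = 0.5855 × √11 = 1.9418
Critical value for a two-sided test at α = 0.05: z_{α/2} = 1.960.
Power = Φ(δ − 1.960) + Φ(−δ − 1.960) = Φ(-0.018) + Φ(-3.902) = 0.4927 + 0.0000 = 0.4928.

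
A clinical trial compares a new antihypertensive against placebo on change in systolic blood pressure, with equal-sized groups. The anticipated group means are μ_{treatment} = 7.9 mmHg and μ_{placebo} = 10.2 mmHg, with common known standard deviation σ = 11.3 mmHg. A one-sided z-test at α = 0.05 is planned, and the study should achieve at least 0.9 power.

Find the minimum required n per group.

n = 414 per group

Standardized effect: d = |μ_{treatment} − μ_{placebo}| / σ = |7.9 − 10.2| / 11.3 = 0.2035
Set Φ(δ − 1.645) = 0.9; then δ − 1.645 = Φ⁻¹(0.9) = 1.282, giving δ = 2.926.
δ = d·√(n/2) ⇒ n = 2(δ/d)² = 2 × (2.926 / 0.2035)² = 413.43.
Round up to the next whole unit.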